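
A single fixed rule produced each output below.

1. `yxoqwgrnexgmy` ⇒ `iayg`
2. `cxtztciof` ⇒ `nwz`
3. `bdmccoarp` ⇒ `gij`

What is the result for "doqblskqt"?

What's happening: shift every letter 6 places backward in the alphabet (wrapping around), then keep one character in every 3, starting at position 3 (positions 3rd, 6th, 9th, ...).
Applying that to "doqblskqt" gives "kmn".
(Check on "cxtztciof": → "wrntnwciz" → "nwz" ✓)

kmn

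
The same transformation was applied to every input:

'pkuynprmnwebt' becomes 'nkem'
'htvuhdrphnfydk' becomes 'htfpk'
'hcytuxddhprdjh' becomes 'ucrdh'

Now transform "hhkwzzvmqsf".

What's happening: keep one character in every 3, starting at position 2 (positions 2nd, 5th, 8th, ...), then swap each adjacent pair of characters (1↔2, 3↔4, ...).
On "hhkwzzvmqsf": the first step gives "hzmf", and the second then gives "zhfm".
(Check on "hcytuxddhprdjh": → "cudrh" → "ucrdh" ✓)

zhfm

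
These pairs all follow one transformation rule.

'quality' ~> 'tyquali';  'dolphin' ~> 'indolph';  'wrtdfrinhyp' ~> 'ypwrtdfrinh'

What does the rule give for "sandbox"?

The rule is to move the last 2 characters to the front (rotate right by 2).
On "sandbox" that produces "oxsandb".

oxsandb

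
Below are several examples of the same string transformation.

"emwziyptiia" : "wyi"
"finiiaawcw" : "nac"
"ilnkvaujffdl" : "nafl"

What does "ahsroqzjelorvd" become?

sqer

What's happening: keep one character in every 3, starting at position 3 (positions 3rd, 6th, 9th, ...).
On "ahsroqzjelorvd" that produces "sqer".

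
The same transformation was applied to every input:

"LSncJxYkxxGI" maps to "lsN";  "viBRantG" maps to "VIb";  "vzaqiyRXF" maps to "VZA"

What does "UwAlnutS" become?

The pattern: flip the case of every letter, then keep only the first 3 characters.
Applying both steps to "UwAlnutS": "uWaLNUTs", then "uWa".
(Check on "LSncJxYkxxGI": → "lsNCjXyKXXgi" → "lsN" ✓)

uWa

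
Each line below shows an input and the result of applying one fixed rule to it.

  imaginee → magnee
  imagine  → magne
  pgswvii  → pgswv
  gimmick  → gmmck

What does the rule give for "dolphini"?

What's happening: remove every "i".
So "dolphini" becomes "dolphn".

dolphn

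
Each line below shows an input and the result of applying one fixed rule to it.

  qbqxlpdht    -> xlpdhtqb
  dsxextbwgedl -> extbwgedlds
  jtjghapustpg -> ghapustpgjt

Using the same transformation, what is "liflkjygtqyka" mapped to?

Each output is the input with this applied: move the first 3 characters to the end (rotate left by 3), then delete the last character.
Working it through for "liflkjygtqyka": intermediate "lkjygtqykalif", final "lkjygtqykali".

lkjygtqykali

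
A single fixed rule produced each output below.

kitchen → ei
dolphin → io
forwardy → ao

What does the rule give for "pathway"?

Each output is the input with this applied: move the first 3 characters to the end (rotate left by 3), then keep only the vowels.
For "pathway", step one produces "hwaypat"; step two turns that into "aa".

aa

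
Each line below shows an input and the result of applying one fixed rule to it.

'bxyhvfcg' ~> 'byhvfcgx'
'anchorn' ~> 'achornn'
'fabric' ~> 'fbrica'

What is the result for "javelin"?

jvelina

In each case the input is transformed by: move the first character to the end, then swap the first and last characters.
"javelin" → "jvelina".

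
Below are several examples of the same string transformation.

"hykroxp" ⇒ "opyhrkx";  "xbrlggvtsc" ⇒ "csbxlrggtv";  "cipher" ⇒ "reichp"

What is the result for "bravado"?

The pattern: swap each adjacent pair of characters (1↔2, 3↔4, ...), then move the last 2 characters to the front (rotate right by 2).
"bravado" → "rbvadao" → "aorbvad".

aorbvad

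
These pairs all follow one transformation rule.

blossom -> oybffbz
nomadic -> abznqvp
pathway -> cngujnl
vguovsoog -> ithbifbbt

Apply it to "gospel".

tbfcry

What's happening: shift every letter 13 places forward in the alphabet (wrapping around) — i.e. ROT13.
"gospel" → "tbfcry".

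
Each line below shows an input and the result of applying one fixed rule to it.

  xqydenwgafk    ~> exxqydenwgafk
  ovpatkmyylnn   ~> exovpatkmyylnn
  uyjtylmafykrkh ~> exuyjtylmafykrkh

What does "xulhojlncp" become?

exxulhojlncp

The rule is to prepend "ex".
On "xulhojlncp" that produces "exxulhojlncp".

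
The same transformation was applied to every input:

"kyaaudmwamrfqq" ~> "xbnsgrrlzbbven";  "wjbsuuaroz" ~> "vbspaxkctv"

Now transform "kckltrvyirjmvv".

zjsknwwldlmusw

What's happening: swap the front and back halves of the string, then shift every letter 1 place forward in the alphabet (wrapping around).
Applying both steps to "kckltrvyirjmvv": "yirjmvvkckltrv", then "zjsknwwldlmusw".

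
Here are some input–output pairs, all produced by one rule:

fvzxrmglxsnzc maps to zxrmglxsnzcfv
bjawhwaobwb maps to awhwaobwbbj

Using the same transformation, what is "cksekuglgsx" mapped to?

The transformation: move the first 2 characters to the end (rotate left by 2).
For "cksekuglgsx" the result is "sekuglgsxck".

sekuglgsxck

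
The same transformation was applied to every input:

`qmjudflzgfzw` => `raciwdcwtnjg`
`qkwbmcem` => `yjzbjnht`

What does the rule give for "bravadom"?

sxaljyox

Each output is the input with this applied: shift every letter 3 places backward in the alphabet (wrapping around), then move the first 3 characters to the end (rotate left by 3).
Working it through for "bravadom": intermediate "yoxsxalj", final "sxaljyox".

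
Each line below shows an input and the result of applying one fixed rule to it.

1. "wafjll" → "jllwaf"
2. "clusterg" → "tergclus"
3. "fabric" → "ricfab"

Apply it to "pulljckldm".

ckldmpullj

The rule is to swap the front and back halves of the string.
"pulljckldm" → "ckldmpullj".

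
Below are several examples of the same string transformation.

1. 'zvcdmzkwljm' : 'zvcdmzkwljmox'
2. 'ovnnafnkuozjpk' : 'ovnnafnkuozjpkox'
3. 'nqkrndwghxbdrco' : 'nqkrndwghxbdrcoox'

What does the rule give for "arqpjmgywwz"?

arqpjmgywwzox

Looking at the pairs, the operation is to append "ox".
"arqpjmgywwz" → "arqpjmgywwzox".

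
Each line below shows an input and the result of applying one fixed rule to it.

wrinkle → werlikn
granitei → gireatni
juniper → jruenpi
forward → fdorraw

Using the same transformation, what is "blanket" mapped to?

btleakn

Each output is the input with this applied: take characters alternately from the front and the back (1st, last, 2nd, 2nd-last, ...).
Doing the same to "blanket": "btleakn".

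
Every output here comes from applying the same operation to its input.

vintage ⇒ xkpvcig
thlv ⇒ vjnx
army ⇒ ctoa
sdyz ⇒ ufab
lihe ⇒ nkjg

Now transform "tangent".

vcpigpv

The pattern: shift every letter 2 places forward in the alphabet (wrapping around).
Doing the same to "tangent": "vcpigpv".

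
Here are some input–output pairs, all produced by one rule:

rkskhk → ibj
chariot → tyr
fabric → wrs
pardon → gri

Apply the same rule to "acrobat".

Each output is the input with this applied: shift every letter 9 places backward in the alphabet (wrapping around), then keep only the first 3 characters.
"acrobat" → "rtifsrk" → "rti".

rti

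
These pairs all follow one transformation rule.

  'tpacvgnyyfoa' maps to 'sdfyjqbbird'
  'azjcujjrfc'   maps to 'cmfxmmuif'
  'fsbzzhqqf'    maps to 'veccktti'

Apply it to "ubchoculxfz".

What's happening: delete the first character, then shift every letter 3 places forward in the alphabet (wrapping around).
For "ubchoculxfz", step one produces "bchoculxfz"; step two turns that into "efkrfxoaic".

efkrfxoaic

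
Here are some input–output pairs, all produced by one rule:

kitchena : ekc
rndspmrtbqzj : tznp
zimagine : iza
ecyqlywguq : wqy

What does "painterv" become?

epn

In each case the input is transformed by: swap the front and back halves of the string, then keep one character in every 3, starting at position 2 (positions 2nd, 5th, 8th, ...).
Working it through for "painterv": intermediate "tervpain", final "epn".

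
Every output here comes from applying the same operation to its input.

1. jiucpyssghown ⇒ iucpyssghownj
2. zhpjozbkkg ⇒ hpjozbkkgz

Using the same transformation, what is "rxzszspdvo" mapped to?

xzszspdvor

Rule — move the first character to the end.
Applying that to "rxzszspdvo" gives "xzszspdvor".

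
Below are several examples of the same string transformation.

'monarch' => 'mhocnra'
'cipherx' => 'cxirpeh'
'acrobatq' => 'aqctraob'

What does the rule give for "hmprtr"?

hrmtpr

Each output is the input with this applied: take characters alternately from the front and the back (1st, last, 2nd, 2nd-last, ...).
On "hmprtr" that produces "hrmtpr".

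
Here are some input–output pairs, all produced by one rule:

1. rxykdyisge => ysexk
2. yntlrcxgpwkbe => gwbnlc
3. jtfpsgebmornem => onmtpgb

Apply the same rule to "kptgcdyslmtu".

The transformation: keep every other character starting from the second (positions 2nd, 4th, 6th, ...), then move the last 3 characters to the front (rotate right by 3).
Applying both steps to "kptgcdyslmtu": "pgdsmu", then "smupgd".

smupgd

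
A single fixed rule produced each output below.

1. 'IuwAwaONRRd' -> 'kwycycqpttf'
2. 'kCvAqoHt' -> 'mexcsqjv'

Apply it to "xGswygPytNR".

The rule is to shift every letter 2 places forward in the alphabet (wrapping around), then convert every letter to lowercase.
"xGswygPytNR" → "ziuyairavpt".

ziuyairavpt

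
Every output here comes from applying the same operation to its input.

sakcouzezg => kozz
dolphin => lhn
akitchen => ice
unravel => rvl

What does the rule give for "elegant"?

eat

The transformation: delete the first 2 characters, then keep every other character starting from the first (positions 1st, 3rd, 5th, ...).
On "elegant": the first step gives "egant", and the second then gives "eat".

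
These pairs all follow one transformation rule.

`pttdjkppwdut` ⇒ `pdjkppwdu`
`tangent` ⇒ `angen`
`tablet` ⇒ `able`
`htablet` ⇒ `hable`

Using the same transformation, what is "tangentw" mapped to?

The transformation: remove every "t".
"tangentw" → "angenw".

angenw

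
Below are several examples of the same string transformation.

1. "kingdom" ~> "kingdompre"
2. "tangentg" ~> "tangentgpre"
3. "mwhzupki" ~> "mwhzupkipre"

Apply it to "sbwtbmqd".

sbwtbmqdpre

What's happening: append "pre".
So "sbwtbmqd" becomes "sbwtbmqdpre".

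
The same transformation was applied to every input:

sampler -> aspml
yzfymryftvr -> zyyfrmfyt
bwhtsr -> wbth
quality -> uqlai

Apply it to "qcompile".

cqmoip

In each case the input is transformed by: delete the last 2 characters, then swap each adjacent pair of characters (1↔2, 3↔4, ...).
Working it through for "qcompile": intermediate "qcompi", final "cqmoip".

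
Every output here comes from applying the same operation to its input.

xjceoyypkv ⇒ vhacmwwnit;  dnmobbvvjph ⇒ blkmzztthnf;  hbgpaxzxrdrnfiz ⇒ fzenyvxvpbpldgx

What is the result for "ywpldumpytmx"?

The transformation: shift every letter 2 places backward in the alphabet (wrapping around).
"ywpldumpytmx" → "wunjbsknwrkv".

wunjbsknwrkv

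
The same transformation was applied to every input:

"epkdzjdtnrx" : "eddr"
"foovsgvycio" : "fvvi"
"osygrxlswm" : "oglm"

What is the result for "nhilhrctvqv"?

nlcq

The transformation: keep one character in every 3, starting at position 1 (positions 1st, 4th, 7th, ...).
"nhilhrctvqv" → "nlcq".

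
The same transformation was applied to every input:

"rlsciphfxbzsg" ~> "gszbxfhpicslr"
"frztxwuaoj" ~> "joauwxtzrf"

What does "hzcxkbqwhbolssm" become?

msslobhwqbkxczh

The pattern: reverse the string.
"hzcxkbqwhbolssm" → "msslobhwqbkxczh".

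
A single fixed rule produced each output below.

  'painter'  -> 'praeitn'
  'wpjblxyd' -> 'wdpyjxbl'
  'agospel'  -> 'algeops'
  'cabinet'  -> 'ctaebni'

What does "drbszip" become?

dpribzs

Rule — take characters alternately from the front and the back (1st, last, 2nd, 2nd-last, ...).
So "drbszip" becomes "dpribzs".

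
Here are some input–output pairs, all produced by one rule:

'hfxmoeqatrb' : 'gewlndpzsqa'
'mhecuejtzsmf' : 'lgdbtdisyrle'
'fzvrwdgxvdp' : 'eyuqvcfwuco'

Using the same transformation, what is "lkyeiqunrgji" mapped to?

In each case the input is transformed by: shift every letter 1 place backward in the alphabet (wrapping around).
Applying that to "lkyeiqunrgji" gives "kjxdhptmqfih".

kjxdhptmqfih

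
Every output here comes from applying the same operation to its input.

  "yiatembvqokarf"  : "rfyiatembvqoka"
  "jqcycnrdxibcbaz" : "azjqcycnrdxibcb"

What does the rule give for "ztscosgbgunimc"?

Each output is the input with this applied: move the last 2 characters to the front (rotate right by 2).
On "ztscosgbgunimc" that produces "mcztscosgbguni".

mcztscosgbguni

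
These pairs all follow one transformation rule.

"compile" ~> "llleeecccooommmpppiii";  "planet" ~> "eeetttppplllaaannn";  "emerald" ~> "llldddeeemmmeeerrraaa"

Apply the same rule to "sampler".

eeerrrsssaaammmppplll

The transformation: move the last 2 characters to the front (rotate right by 2), then repeat every character 3 times.
Working it through for "sampler": intermediate "ersampl", final "eeerrrsssaaammmppplll".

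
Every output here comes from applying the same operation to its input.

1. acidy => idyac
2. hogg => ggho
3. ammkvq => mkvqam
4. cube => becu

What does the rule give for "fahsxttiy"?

hsxttiyfa

Each output is the input with this applied: move the first 2 characters to the end (rotate left by 2).
On "fahsxttiy" that produces "hsxttiyfa".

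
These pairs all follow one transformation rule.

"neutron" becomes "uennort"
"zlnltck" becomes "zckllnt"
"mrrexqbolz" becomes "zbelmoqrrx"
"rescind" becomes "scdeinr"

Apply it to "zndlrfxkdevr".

zddefklnrrvx

What's happening: sort the characters into alphabetical order, then move the last character to the front.
Working it through for "zndlrfxkdevr": intermediate "ddefklnrrvxz", final "zddefklnrrvx".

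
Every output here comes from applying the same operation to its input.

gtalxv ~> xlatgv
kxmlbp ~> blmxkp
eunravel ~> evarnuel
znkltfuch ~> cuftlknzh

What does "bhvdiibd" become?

In each case the input is transformed by: reverse the string, then move the first character to the end.
Starting from "bhvdiibd": after the first operation, "dbiidvhb"; after the second, "biidvhbd".

biidvhbd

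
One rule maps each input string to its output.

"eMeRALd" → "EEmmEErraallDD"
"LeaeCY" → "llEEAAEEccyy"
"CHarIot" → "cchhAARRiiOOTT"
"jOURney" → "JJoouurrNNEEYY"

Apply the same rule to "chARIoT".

Rule — double every character, then flip the case of every letter.
Working it through for "chARIoT": intermediate "cchhAARRIIooTT", final "CCHHaarriiOOtt".

CCHHaarriiOOtt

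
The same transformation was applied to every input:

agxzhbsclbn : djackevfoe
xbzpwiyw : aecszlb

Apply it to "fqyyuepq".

Rule — delete the last character, then shift every letter 3 places forward in the alphabet (wrapping around).
Applying both steps to "fqyyuepq": "fqyyuep", then "itbbxhs".
(Check on "xbzpwiyw": → "xbzpwiy" → "aecszlb" ✓)

itbbxhs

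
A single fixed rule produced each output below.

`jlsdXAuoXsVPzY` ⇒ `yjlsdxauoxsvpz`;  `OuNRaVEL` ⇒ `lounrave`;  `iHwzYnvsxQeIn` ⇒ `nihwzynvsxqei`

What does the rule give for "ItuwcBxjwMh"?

hituwcbxjwm

Looking at the pairs, the operation is to move the last character to the front, then convert every letter to lowercase.
"ItuwcBxjwMh" → "hItuwcBxjwM" → "hituwcbxjwm".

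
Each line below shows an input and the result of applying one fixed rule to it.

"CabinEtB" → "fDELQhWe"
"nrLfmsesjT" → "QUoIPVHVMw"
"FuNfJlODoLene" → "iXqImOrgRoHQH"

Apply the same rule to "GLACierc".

In each case the input is transformed by: shift every letter 3 places forward in the alphabet (wrapping around), then flip the case of every letter.
On "GLACierc": the first step gives "JODFlhuf", and the second then gives "jodfLHUF".

jodfLHUF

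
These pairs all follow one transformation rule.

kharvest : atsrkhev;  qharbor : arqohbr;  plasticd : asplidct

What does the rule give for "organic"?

aonigcr

Looking at the pairs, the operation is to sort the characters into reverse alphabetical order, then swap the first and last characters.
For "organic", step one produces "ronigca"; step two turns that into "aonigcr".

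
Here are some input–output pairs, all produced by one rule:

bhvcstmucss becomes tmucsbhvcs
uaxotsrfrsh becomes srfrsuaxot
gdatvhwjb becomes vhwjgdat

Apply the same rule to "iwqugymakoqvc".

Looking at the pairs, the operation is to delete the last character, then swap the front and back halves of the string.
Working it through for "iwqugymakoqvc": intermediate "iwqugymakoqv", final "makoqviwqugy".

makoqviwqugy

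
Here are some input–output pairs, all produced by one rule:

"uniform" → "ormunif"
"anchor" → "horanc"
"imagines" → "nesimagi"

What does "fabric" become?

ricfab

The transformation: move the last 3 characters to the front (rotate right by 3).
"fabric" → "ricfab".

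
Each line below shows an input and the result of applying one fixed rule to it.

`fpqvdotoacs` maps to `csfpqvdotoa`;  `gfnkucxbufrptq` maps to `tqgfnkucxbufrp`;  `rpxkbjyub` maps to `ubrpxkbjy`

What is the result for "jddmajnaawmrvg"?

vgjddmajnaawmr

Looking at the pairs, the operation is to move the last 2 characters to the front (rotate right by 2).
On "jddmajnaawmrvg" that produces "vgjddmajnaawmr".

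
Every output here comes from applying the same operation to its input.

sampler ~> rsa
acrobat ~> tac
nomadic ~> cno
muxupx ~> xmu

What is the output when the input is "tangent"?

tta

What's happening: move the last character to the front, then keep only the first 3 characters.
Applying both steps to "tangent": "ttangen", then "tta".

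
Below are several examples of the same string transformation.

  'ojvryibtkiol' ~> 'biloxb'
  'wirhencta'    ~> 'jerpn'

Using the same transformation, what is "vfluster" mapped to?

iyfr

What's happening: shift every letter 13 places forward in the alphabet (wrapping around) — i.e. ROT13, then keep every other character starting from the first (positions 1st, 3rd, 5th, ...).
Working it through for "vfluster": intermediate "isyhfgre", final "iyfr".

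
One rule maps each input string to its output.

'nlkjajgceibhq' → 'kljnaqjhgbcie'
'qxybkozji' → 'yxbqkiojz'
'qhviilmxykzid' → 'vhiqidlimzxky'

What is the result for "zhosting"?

What's happening: move the first 2 characters to the end (rotate left by 2), then take characters alternately from the front and the back (1st, last, 2nd, 2nd-last, ...).
On "zhosting": the first step gives "ostingzh", and the second then gives "ohsztgin".

ohsztgin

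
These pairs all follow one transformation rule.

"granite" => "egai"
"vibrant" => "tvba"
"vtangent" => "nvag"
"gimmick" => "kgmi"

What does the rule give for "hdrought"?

The rule is to keep every other character starting from the first (positions 1st, 3rd, 5th, ...), then move the last character to the front.
So "hdrought" becomes "hhru".

hhru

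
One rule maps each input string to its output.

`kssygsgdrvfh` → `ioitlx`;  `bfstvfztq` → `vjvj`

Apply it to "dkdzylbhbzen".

apbxpd

The rule is to keep every other character starting from the second (positions 2nd, 4th, 6th, ...), then shift every letter 10 places backward in the alphabet (wrapping around).
For "dkdzylbhbzen", step one produces "kzlhzn"; step two turns that into "apbxpd".
(Check on "kssygsgdrvfh": → "sysdvh" → "ioitlx" ✓)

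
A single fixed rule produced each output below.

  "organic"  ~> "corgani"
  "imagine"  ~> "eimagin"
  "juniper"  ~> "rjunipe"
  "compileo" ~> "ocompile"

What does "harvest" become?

tharves

In each case the input is transformed by: move the last character to the front.
"harvest" → "tharves".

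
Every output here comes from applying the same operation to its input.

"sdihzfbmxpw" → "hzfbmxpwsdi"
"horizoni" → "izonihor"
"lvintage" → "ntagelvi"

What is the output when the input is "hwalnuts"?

The pattern: move the first 3 characters to the end (rotate left by 3).
"hwalnuts" → "lnutshwa".

lnutshwa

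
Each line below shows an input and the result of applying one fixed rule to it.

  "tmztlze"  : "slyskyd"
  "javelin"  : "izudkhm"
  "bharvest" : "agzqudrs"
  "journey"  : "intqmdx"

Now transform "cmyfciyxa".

Each output is the input with this applied: shift every letter 1 place backward in the alphabet (wrapping around).
Applying that to "cmyfciyxa" gives "blxebhxwz".

blxebhxwz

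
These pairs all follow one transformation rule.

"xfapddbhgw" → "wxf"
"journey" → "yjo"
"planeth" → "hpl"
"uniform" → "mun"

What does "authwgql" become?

The transformation: move the first 2 characters to the end (rotate left by 2), then keep only the last 3 characters.
Starting from "authwgql": after the first operation, "thwgqlau"; after the second, "lau".

lau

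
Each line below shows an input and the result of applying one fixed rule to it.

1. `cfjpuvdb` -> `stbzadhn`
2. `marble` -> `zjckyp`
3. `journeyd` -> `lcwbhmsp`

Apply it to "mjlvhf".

tfdkhj

Rule — shift every letter 2 places backward in the alphabet (wrapping around), then swap the front and back halves of the string.
For "mjlvhf" the result is "tfdkhj".
(Check on "journeyd": → "hmsplcwb" → "lcwbhmsp" ✓)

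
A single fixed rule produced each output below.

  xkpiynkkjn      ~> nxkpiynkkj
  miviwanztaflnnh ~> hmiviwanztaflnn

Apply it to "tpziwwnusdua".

The pattern: move the last character to the front.
For "tpziwwnusdua" the result is "atpziwwnusdu".

atpziwwnusdu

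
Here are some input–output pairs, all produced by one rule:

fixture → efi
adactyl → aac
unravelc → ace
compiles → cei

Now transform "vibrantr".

What's happening: sort the characters into alphabetical order, then keep only the first 3 characters.
For "vibrantr", step one produces "abinrrtv"; step two turns that into "abi".

abi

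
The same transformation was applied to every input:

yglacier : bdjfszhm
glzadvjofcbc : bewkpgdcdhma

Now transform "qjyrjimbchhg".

skjncdiihrkz

The pattern: shift every letter 1 place forward in the alphabet (wrapping around), then move the first 3 characters to the end (rotate left by 3).
On "qjyrjimbchhg": the first step gives "rkzskjncdiih", and the second then gives "skjncdiihrkz".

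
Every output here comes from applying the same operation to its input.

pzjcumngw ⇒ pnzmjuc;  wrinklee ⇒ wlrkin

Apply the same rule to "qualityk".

The pattern: delete the last 2 characters, then take characters alternately from the front and the back (1st, last, 2nd, 2nd-last, ...).
Working it through for "qualityk": intermediate "qualit", final "qtuial".
(Check on "wrinklee": → "wrinkl" → "wlrkin" ✓)

qtuial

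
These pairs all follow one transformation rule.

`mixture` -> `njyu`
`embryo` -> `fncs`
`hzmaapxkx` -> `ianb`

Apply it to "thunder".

uivo

The pattern: shift every letter 1 place forward in the alphabet (wrapping around), then keep only the first 4 characters.
On "thunder": the first step gives "uivoefs", and the second then gives "uivo".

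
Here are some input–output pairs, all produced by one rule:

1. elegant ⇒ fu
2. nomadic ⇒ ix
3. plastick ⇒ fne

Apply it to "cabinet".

uh

The pattern: keep one character in every 3, starting at position 2 (positions 2nd, 5th, 8th, ...), then shift every letter 6 places backward in the alphabet (wrapping around).
For "cabinet", step one produces "an"; step two turns that into "uh".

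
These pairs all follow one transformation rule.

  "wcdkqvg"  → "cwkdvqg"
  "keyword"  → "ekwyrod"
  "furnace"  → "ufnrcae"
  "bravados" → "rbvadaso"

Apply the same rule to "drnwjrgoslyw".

rdwnrjoglswy

Rule — swap each adjacent pair of characters (1↔2, 3↔4, ...).
"drnwjrgoslyw" → "rdwnrjoglswy".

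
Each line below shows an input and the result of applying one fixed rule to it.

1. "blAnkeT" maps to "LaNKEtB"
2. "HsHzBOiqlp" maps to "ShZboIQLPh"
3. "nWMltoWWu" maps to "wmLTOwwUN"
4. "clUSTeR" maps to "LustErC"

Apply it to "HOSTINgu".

ostinGUh

The rule is to move the first character to the end, then flip the case of every letter.
On "HOSTINgu": the first step gives "OSTINguH", and the second then gives "ostinGUh".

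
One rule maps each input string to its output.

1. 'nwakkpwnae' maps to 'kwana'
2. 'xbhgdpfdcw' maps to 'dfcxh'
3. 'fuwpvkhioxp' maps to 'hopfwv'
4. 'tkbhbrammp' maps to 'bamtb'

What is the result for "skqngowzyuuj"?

wyusqg

The pattern: keep every other character starting from the first (positions 1st, 3rd, 5th, ...), then move the last 3 characters to the front (rotate right by 3).
Starting from "skqngowzyuuj": after the first operation, "sqgwyu"; after the second, "wyusqg".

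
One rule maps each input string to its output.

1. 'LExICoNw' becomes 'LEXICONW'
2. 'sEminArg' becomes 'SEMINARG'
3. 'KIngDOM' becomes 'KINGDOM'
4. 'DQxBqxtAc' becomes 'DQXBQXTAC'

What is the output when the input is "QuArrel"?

The pattern: convert every letter to uppercase.
Doing the same to "QuArrel": "QUARREL".

QUARREL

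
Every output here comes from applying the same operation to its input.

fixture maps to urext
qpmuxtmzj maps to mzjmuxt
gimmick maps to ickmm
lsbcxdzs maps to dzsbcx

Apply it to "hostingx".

ngxsti

The rule is to delete the first 2 characters, then move the last 3 characters to the front (rotate right by 3).
For "hostingx", step one produces "stingx"; step two turns that into "ngxsti".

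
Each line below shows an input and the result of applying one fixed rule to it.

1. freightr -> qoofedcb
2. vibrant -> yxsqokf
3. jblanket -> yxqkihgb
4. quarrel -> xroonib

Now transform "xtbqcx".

The rule is to shift every letter 3 places backward in the alphabet (wrapping around), then sort the characters into reverse alphabetical order.
For "xtbqcx", step one produces "uqynzu"; step two turns that into "zyuuqn".

zyuuqn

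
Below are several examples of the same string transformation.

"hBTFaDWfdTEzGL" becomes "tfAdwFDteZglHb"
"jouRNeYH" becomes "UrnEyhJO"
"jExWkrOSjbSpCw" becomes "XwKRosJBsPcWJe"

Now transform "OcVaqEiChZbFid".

The pattern: move the first 2 characters to the end (rotate left by 2), then flip the case of every letter.
Applying both steps to "OcVaqEiChZbFid": "VaqEiChZbFidOc", then "vAQeIcHzBfIDoC".

vAQeIcHzBfIDoC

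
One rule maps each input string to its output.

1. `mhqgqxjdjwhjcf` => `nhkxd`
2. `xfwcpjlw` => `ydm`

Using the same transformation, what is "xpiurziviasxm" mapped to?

yvjbn

Looking at the pairs, the operation is to shift every letter 1 place forward in the alphabet (wrapping around), then keep one character in every 3, starting at position 1 (positions 1st, 4th, 7th, ...).
Doing the same to "xpiurziviasxm": "yvjbn".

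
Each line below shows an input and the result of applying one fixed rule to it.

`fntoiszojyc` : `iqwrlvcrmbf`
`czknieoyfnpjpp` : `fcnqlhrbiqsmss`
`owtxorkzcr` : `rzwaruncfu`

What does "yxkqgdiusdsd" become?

bantjglxvgvg

What's happening: shift every letter 3 places forward in the alphabet (wrapping around).
So "yxkqgdiusdsd" becomes "bantjglxvgvg".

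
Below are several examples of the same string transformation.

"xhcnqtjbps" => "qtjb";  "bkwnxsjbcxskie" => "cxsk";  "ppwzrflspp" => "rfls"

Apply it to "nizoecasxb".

ecas

Rule — move the last 2 characters to the front (rotate right by 2), then keep only the last 4 characters.
Applying that to "nizoecasxb" gives "ecas".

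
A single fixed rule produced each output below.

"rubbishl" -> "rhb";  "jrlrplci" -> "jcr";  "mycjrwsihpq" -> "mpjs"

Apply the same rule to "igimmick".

The rule is to take characters alternately from the front and the back (1st, last, 2nd, 2nd-last, ...), then keep one character in every 3, starting at position 1 (positions 1st, 4th, 7th, ...).
"igimmick" → "icm".

icm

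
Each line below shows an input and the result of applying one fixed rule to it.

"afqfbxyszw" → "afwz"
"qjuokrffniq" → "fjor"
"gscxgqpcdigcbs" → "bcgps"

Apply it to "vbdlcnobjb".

bclv

The rule is to sort the characters into alphabetical order, then keep one character in every 3, starting at position 1 (positions 1st, 4th, 7th, ...).
On "vbdlcnobjb" that produces "bclv".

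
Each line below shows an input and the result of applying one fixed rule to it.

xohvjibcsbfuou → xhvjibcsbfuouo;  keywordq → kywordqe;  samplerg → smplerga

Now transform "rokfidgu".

The rule is to move the first character to the end, then swap the first and last characters.
Applying both steps to "rokfidgu": "okfidgur", then "rkfidguo".

rkfidguo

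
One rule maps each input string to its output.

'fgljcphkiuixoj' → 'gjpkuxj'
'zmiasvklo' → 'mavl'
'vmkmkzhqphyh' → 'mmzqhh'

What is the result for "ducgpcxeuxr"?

ugcex

Each output is the input with this applied: keep every other character starting from the second (positions 2nd, 4th, 6th, ...).
For "ducgpcxeuxr" the result is "ugcex".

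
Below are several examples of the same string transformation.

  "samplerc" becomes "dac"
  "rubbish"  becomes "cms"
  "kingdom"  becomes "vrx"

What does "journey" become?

ucj

In each case the input is transformed by: keep one character in every 3, starting at position 1 (positions 1st, 4th, 7th, ...), then shift every letter 11 places forward in the alphabet (wrapping around).
"journey" → "jry" → "ucj".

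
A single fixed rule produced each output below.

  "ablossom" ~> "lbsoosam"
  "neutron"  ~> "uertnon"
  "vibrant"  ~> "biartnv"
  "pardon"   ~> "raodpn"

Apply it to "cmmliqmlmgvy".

Each output is the input with this applied: move the first character to the end, then swap each adjacent pair of characters (1↔2, 3↔4, ...).
"cmmliqmlmgvy" → "mmliqmlmgvyc" → "mmilmqmlvgcy".

mmilmqmlvgcy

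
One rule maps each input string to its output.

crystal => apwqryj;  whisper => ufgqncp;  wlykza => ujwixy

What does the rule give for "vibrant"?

The pattern: shift every letter 2 places backward in the alphabet (wrapping around).
"vibrant" → "tgzpylr".

tgzpylr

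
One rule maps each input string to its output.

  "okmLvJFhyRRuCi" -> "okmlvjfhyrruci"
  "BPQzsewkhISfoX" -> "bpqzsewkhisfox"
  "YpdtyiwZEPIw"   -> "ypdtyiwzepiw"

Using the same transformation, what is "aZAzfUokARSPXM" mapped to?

The rule is to convert every letter to lowercase.
Doing the same to "aZAzfUokARSPXM": "azazfuokarspxm".

azazfuokarspxm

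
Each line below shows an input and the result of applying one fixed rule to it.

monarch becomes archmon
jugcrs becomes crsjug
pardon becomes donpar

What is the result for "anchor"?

horanc

Each output is the input with this applied: move the first 3 characters to the end (rotate left by 3).
"anchor" → "horanc".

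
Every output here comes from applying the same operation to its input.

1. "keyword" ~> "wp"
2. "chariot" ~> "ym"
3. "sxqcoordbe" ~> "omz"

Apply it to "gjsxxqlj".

In each case the input is transformed by: keep one character in every 3, starting at position 3 (positions 3rd, 6th, 9th, ...), then shift every letter 2 places backward in the alphabet (wrapping around).
"gjsxxqlj" → "sq" → "qo".
(Check on "chariot": → "ao" → "ym" ✓)

qo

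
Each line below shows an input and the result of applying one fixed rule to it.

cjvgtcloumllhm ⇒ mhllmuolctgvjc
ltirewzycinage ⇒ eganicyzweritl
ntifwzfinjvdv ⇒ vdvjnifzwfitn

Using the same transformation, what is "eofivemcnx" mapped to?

xncmevifoe

In each case the input is transformed by: reverse the string.
Doing the same to "eofivemcnx": "xncmevifoe".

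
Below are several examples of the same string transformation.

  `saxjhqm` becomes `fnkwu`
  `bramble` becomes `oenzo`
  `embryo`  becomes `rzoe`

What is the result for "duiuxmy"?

The transformation: delete the last 2 characters, then shift every letter 13 places forward in the alphabet (wrapping around) — i.e. ROT13.
Working it through for "duiuxmy": intermediate "duiux", final "qhvhk".

qhvhk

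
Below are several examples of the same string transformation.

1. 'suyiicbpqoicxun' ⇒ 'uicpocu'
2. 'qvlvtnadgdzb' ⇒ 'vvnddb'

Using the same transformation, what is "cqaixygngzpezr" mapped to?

qiynzer

The pattern: keep every other character starting from the second (positions 2nd, 4th, 6th, ...).
Doing the same to "cqaixygngzpezr": "qiynzer".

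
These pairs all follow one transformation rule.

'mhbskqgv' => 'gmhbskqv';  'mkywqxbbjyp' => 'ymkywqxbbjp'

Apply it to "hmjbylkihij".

The pattern: move the last character to the front, then swap the first and last characters.
For "hmjbylkihij", step one produces "jhmjbylkihi"; step two turns that into "ihmjbylkihj".

ihmjbylkihj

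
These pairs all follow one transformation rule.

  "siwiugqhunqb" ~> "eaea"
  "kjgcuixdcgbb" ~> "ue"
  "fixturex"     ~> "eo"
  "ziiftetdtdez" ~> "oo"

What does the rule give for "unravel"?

What's happening: shift every letter 10 places forward in the alphabet (wrapping around), then keep only the vowels.
"unravel" → "exbkfov" → "eo".

eo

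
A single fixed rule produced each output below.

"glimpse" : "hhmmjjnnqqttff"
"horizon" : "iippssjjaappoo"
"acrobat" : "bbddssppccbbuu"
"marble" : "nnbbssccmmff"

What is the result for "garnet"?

hhbbssooffuu

The rule is to double every character, then shift every letter 1 place forward in the alphabet (wrapping around).
Starting from "garnet": after the first operation, "ggaarrnneett"; after the second, "hhbbssooffuu".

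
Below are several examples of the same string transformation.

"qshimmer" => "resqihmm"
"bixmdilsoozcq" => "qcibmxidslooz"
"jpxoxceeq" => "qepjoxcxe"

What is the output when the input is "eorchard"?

In each case the input is transformed by: move the last 2 characters to the front (rotate right by 2), then swap each adjacent pair of characters (1↔2, 3↔4, ...).
For "eorchard", step one produces "rdeorcha"; step two turns that into "droecrah".

droecrah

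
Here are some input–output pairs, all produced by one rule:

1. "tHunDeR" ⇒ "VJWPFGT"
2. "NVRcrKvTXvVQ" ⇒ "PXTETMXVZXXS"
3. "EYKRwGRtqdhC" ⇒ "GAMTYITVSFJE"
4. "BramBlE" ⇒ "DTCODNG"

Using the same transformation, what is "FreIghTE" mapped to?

The pattern: shift every letter 2 places forward in the alphabet (wrapping around), then convert every letter to uppercase.
Applying both steps to "FreIghTE": "HtgKijVG", then "HTGKIJVG".

HTGKIJVG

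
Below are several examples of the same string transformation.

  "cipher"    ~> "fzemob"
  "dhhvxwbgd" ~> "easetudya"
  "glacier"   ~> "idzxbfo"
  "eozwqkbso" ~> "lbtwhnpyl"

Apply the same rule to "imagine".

jfdxkfb

In each case the input is transformed by: swap each adjacent pair of characters (1↔2, 3↔4, ...), then shift every letter 3 places backward in the alphabet (wrapping around).
On "imagine": the first step gives "miganie", and the second then gives "jfdxkfb".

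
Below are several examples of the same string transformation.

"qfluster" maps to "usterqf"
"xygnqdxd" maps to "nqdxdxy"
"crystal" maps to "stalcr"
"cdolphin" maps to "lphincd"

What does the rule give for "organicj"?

anicjor

The rule is to move the first 2 characters to the end (rotate left by 2), then delete the first character.
"organicj" → "ganicjor" → "anicjor".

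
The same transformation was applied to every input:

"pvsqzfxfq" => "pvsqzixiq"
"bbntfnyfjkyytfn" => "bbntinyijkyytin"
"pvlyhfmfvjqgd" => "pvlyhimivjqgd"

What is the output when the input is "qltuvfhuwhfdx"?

The transformation: replace every "f" with "i".
For "qltuvfhuwhfdx" the result is "qltuvihuwhidx".

qltuvihuwhidx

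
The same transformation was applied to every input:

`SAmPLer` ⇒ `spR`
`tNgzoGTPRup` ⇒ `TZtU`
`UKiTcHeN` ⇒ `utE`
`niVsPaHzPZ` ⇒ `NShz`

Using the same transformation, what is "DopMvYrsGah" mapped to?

Each output is the input with this applied: keep one character in every 3, starting at position 1 (positions 1st, 4th, 7th, ...), then flip the case of every letter.
On "DopMvYrsGah": the first step gives "DMra", and the second then gives "dmRA".

dmRA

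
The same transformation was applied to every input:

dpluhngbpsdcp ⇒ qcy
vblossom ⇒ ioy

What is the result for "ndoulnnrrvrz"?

Looking at the pairs, the operation is to shift every letter 13 places forward in the alphabet (wrapping around) — i.e. ROT13, then keep only the first 3 characters.
On "ndoulnnrrvrz": the first step gives "aqbhyaaeeiem", and the second then gives "aqb".

aqb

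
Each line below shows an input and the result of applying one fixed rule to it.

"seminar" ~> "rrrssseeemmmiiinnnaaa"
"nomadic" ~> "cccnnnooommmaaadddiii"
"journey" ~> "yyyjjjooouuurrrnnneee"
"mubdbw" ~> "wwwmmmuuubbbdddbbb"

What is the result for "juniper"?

rrrjjjuuunnniiipppeee

The rule is to move the last character to the front, then repeat every character 3 times.
On "juniper": the first step gives "rjunipe", and the second then gives "rrrjjjuuunnniiipppeee".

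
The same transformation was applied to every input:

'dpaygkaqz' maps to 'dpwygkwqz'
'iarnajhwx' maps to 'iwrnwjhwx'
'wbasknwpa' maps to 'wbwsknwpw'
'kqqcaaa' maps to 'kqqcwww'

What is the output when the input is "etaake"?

The pattern: replace every "a" with "w".
Applying that to "etaake" gives "etwwke".

etwwke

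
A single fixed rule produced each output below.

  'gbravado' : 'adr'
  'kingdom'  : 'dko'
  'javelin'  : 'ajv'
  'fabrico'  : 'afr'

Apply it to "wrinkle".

The pattern: sort the characters into alphabetical order, then keep one character in every 3, starting at position 1 (positions 1st, 4th, 7th, ...).
On "wrinkle": the first step gives "eiklnrw", and the second then gives "elw".

elw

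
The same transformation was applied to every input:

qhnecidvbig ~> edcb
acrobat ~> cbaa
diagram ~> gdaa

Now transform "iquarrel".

liea

What's happening: sort the characters into reverse alphabetical order, then keep only the last 4 characters.
On "iquarrel" that produces "liea".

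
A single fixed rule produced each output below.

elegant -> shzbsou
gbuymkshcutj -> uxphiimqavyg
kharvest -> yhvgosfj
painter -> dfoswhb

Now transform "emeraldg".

Looking at the pairs, the operation is to shift every letter 12 places backward in the alphabet (wrapping around), then take characters alternately from the front and the back (1st, last, 2nd, 2nd-last, ...).
"emeraldg" → "sasfozru" → "suarszfo".

suarszfo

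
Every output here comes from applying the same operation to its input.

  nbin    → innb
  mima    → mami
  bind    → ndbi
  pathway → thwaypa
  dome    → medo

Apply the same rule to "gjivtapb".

What's happening: move the first 2 characters to the end (rotate left by 2).
On "gjivtapb" that produces "ivtapbgj".

ivtapbgj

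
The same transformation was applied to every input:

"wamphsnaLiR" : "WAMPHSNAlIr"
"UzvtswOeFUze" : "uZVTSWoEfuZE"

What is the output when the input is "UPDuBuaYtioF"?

The pattern: flip the case of every letter.
For "UPDuBuaYtioF" the result is "updUbUAyTIOf".

updUbUAyTIOf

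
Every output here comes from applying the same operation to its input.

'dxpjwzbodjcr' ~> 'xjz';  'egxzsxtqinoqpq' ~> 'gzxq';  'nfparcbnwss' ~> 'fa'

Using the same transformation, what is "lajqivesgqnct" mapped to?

Rule — keep every other character starting from the second (positions 2nd, 4th, 6th, ...), then delete the last 3 characters.
Starting from "lajqivesgqnct": after the first operation, "aqvsqc"; after the second, "aqv".

aqv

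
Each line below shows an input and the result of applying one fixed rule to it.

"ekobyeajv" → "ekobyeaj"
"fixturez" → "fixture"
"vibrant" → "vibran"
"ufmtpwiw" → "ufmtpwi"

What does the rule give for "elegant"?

The pattern: delete the last character.
For "elegant" the result is "elegan".

elegan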